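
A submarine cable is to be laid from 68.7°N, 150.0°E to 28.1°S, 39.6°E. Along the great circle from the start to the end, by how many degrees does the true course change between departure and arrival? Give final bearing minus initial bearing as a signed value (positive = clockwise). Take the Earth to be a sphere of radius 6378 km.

At departure: θ₁ = atan2(sin Δλ cos φ₂, cos φ₁ sin φ₂ − sin φ₁ cos φ₂ cos Δλ) = 277.94°
At arrival: θ₂ = atan2(sin Δλ cos φ₁, −cos φ₂ sin φ₁ + sin φ₂ cos φ₁ cos Δλ) = 204.07°
Δθ = θ₂ − θ₁ = -73.9°

-73.9°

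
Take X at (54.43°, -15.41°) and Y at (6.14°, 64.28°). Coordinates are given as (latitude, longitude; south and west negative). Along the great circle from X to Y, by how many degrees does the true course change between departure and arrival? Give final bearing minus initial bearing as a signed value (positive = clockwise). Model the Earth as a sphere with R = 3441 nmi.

+49.5°

Initial bearing θ₁ = atan2(sin Δλ cos φ₂, cos φ₁ sin φ₂ − sin φ₁ cos φ₂ cos Δλ) = 94.82°
Final bearing θ₂ = (initial bearing from the destination back to the start) + 180° = 144.34°
Δθ = θ₂ − θ₁ = +49.5°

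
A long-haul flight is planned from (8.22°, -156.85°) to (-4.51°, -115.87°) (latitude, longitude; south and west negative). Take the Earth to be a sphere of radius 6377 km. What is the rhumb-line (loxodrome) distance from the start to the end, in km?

4765 km

Δψ = ln[tan(π/4+φ₂/2)/tan(π/4+φ₁/2)] = -0.2228;  Δφ = -0.2222 rad,  Δλ = +0.7152 rad
q = Δφ/Δψ = 0.9974
d = R·√(Δφ² + q²Δλ²) = 6377·0.74718 = 4765 km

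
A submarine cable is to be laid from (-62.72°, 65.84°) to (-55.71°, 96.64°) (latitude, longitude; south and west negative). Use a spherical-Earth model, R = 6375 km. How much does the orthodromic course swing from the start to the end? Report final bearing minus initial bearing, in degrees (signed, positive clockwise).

-26.7°

At departure: θ₁ = atan2(sin Δλ cos φ₂, cos φ₁ sin φ₂ − sin φ₁ cos φ₂ cos Δλ) = 79.89°
At arrival: θ₂ = atan2(sin Δλ cos φ₁, −cos φ₂ sin φ₁ + sin φ₂ cos φ₁ cos Δλ) = 53.22°
Δθ = θ₂ − θ₁ = -26.7°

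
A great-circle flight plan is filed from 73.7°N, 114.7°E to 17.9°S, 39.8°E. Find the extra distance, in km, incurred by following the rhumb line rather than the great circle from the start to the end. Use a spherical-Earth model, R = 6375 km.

Great circle: cos σ = sin φ₁ sin φ₂ + cos φ₁ cos φ₂ cos Δλ,  σ = 1.7982 rad → d_gc = 11463.4 km
Rhumb line: Δψ = -2.2611, q = Δφ/Δψ = 0.7071, d_rh = R√(Δφ²+q²Δλ²) = 11772.7 km
Excess = 11772.7 − 11463.4 = 309.3 ≈ 309 km

309 km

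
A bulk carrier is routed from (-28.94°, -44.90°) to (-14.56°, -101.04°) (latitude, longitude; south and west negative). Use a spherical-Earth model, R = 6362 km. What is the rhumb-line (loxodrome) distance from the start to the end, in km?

5987 km

Δψ = ln[tan(π/4+φ₂/2)/tan(π/4+φ₁/2)] = +0.2712;  Δφ = +0.2510 rad,  Δλ = -0.9798 rad
q = Δφ/Δψ = 0.9256
d = R·√(Δφ² + q²Δλ²) = 6362·0.94100 = 5987 km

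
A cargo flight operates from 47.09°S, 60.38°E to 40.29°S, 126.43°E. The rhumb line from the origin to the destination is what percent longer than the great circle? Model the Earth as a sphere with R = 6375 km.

Great circle: σ = 0.8170 rad → d_gc = Rσ = 5208.1 km
Rhumb: Δφ = +0.1187, Δλ = +1.1528, Δψ = +0.1644, q = Δφ/Δψ = 0.7219 → d_rh = R√(Δφ²+q²Δλ²) = 5358.9 km
Excess = (5358.9 − 5208.1) / 5208.1 = 150.8 / 5208.1 = 2.90% ≈ 2.9%

2.9%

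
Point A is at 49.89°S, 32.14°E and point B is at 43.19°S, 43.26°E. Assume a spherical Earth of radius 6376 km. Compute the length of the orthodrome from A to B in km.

1129 km

Haversine: a = sin²(Δφ/2)+cos φ₁ cos φ₂ sin²(Δλ/2) = 0.00782;  σ = 2·atan2(√a,√(1−a))
σ = 10.149° → d = Rσ = 6376·0.17714 = 1129 km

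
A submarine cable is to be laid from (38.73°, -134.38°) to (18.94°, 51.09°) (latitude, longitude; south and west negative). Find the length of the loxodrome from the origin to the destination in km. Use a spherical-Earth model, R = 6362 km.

Rhumb course C = atan2(Δλ, Δψ) with Δψ = ln[tan(π/4+φ₂/2)/tan(π/4+φ₁/2)] = -0.3975, Δλ = -3.0461 → C = 262.57°
d = R·|Δφ| / |cos C| = 6362·0.34540 / 0.12939 = 16983 km

16983 km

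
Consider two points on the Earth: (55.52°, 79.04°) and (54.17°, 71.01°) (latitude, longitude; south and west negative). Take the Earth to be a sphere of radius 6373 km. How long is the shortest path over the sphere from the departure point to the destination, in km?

Haversine: a = sin²(Δφ/2)+cos φ₁ cos φ₂ sin²(Δλ/2) = 0.00176;  σ = 2·atan2(√a,√(1−a))
σ = 4.813° → d = Rσ = 6373·0.08401 = 535 km

535 km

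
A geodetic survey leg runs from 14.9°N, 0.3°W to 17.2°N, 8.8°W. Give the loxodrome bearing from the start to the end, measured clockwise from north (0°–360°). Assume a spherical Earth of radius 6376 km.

285.7°

Δψ = ln[tan(π/4+φ₂/2)/tan(π/4+φ₁/2)] = +0.0418
Δλ = -0.1484 rad (taken the short way round)
course = atan2(Δλ, Δψ) = 285.73°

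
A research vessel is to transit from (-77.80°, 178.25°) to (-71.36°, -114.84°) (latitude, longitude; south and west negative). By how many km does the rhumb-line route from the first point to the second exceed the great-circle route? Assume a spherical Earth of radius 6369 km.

108 km

Great circle: cos σ = sin φ₁ sin φ₂ + cos φ₁ cos φ₂ cos Δλ,  σ = 0.3090 rad → d_gc = 1968.1 km
Rhumb line: Δψ = +0.4290, q = Δφ/Δψ = 0.2620, d_rh = R√(Δφ²+q²Δλ²) = 2076.2 km
Excess = 2076.2 − 1968.1 = 108.1 ≈ 108 km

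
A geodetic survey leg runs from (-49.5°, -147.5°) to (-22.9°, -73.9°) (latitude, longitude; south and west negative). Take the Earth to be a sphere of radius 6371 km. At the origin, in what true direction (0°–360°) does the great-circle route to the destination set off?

93.6°

θ = atan2( sin Δλ·cos φ₂ ,  cos φ₁ sin φ₂ − sin φ₁ cos φ₂ cos Δλ )
  = atan2(+0.8837, -0.0549) = 93.56°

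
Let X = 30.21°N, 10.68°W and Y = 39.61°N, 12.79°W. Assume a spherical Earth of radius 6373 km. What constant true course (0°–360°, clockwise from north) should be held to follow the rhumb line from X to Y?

349.6°

Δψ = ln[tan(π/4+φ₂/2)/tan(π/4+φ₁/2)] = +0.2005
Δλ = -0.0368 rad (taken the short way round)
course = atan2(Δλ, Δψ) = 349.59°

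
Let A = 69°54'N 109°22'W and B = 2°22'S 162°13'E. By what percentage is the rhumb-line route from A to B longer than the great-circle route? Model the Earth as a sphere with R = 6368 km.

4.5%

Great circle: σ = 1.6001 rad → d_gc = Rσ = 10189.4 km
Rhumb: Δφ = -1.2613, Δλ = -1.5432, Δψ = -1.7716, q = Δφ/Δψ = 0.7119 → d_rh = R√(Δφ²+q²Δλ²) = 10651.6 km
Excess = (10651.6 − 10189.4) / 10189.4 = 462.2 / 10189.4 = 4.54% ≈ 4.5%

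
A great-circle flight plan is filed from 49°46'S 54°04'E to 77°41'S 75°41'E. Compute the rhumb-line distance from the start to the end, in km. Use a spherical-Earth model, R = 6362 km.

Δψ = ln[tan(π/4+φ₂/2)/tan(π/4+φ₁/2)] = -1.2222;  Δφ = -0.4872 rad,  Δλ = +0.3773 rad
q = Δφ/Δψ = 0.3987
d = R·√(Δφ² + q²Δλ²) = 6362·0.50992 = 3244 km

3244 km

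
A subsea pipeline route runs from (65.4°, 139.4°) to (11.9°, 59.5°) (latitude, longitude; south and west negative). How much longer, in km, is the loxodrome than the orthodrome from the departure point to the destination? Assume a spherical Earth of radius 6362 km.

336 km

Great circle: cos σ = sin φ₁ sin φ₂ + cos φ₁ cos φ₂ cos Δλ,  σ = 1.3089 rad → d_gc = 8327.2 km
Rhumb line: Δψ = -1.3139, q = Δφ/Δψ = 0.7107, d_rh = R√(Δφ²+q²Δλ²) = 8662.8 km
Excess = 8662.8 − 8327.2 = 335.6 ≈ 336 km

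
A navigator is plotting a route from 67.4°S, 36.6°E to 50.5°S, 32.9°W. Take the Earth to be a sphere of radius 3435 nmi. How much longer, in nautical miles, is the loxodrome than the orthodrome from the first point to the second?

Great circle: cos σ = sin φ₁ sin φ₂ + cos φ₁ cos φ₂ cos Δλ,  σ = 0.6469 rad → d_gc = 2222.0 nmi
Rhumb line: Δψ = +0.5860, q = Δφ/Δψ = 0.5033, d_rh = R√(Δφ²+q²Δλ²) = 2329.2 nmi
Excess = 2329.2 − 2222.0 = 107.2 ≈ 107 nmi

107 nmi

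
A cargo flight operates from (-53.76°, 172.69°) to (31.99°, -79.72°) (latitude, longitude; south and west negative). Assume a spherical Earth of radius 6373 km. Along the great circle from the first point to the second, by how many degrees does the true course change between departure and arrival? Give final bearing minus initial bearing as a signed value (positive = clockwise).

At departure: θ₁ = atan2(sin Δλ cos φ₂, cos φ₁ sin φ₂ − sin φ₁ cos φ₂ cos Δλ) = 82.50°
At arrival: θ₂ = atan2(sin Δλ cos φ₁, −cos φ₂ sin φ₁ + sin φ₂ cos φ₁ cos Δλ) = 43.71°
Δθ = θ₂ − θ₁ = -38.8°

-38.8°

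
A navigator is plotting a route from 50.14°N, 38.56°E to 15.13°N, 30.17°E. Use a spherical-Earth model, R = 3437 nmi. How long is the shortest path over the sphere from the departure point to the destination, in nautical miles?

2139 nmi

Haversine: a = sin²(Δφ/2)+cos φ₁ cos φ₂ sin²(Δλ/2) = 0.09378;  σ = 2·atan2(√a,√(1−a))
σ = 35.666° → d = Rσ = 3437·0.62249 = 2139 nmi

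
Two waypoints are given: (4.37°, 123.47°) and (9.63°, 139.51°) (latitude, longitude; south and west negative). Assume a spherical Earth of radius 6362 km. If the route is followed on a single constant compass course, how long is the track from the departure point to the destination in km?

1861 km

Δψ = ln[tan(π/4+φ₂/2)/tan(π/4+φ₁/2)] = +0.0925;  Δφ = +0.0918 rad,  Δλ = +0.2800 rad
q = Δφ/Δψ = 0.9922
d = R·√(Δφ² + q²Δλ²) = 6362·0.29254 = 1861 km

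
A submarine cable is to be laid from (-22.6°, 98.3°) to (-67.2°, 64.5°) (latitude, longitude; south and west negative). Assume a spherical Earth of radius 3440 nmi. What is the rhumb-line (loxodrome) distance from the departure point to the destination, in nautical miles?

Rhumb course C = atan2(Δλ, Δψ) with Δψ = ln[tan(π/4+φ₂/2)/tan(π/4+φ₁/2)] = -1.1962, Δλ = -0.5899 → C = 206.25°
d = R·|Δφ| / |cos C| = 3440·0.77842 / 0.89687 = 2986 nmi

2986 nmi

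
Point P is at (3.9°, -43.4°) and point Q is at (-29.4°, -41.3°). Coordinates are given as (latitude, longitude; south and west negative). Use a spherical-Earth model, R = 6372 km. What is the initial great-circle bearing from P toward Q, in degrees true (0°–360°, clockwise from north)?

176.7°

N = sin Δλ·cos φ₂ = +0.0319;  D = cos φ₁ sin φ₂ − sin φ₁ cos φ₂ cos Δλ = -0.5490
initial course = atan2(N, D) = 176.67°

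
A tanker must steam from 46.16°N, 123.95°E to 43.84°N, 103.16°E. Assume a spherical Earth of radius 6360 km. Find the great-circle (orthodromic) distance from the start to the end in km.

1647 km

cos σ = sin φ₁ sin φ₂ + cos φ₁ cos φ₂ cos Δλ
      = sin(46.16°)sin(43.84°) + cos(46.16°)cos(43.84°)cos(-20.79°) = 0.9667
σ = 14.839° → d = Rσ = 6360·0.25898 = 1647 km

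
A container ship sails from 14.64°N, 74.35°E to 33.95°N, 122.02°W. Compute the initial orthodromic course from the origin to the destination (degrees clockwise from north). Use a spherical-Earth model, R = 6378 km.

17.5°

N = sin Δλ·cos φ₂ = +0.2338;  D = cos φ₁ sin φ₂ − sin φ₁ cos φ₂ cos Δλ = +0.7415
initial course = atan2(N, D) = 17.50°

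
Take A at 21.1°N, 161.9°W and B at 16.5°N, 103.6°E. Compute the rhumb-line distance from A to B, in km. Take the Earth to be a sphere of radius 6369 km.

Rhumb course C = atan2(Δλ, Δψ) with Δψ = ln[tan(π/4+φ₂/2)/tan(π/4+φ₁/2)] = -0.0848, Δλ = -1.6493 → C = 267.06°
d = R·|Δφ| / |cos C| = 6369·0.08029 / 0.05137 = 9954 km

9954 km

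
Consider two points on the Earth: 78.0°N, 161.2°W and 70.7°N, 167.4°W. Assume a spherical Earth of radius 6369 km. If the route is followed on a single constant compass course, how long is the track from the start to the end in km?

832 km

Rhumb course C = atan2(Δλ, Δψ) with Δψ = ln[tan(π/4+φ₂/2)/tan(π/4+φ₁/2)] = -0.4811, Δλ = -0.1082 → C = 192.68°
d = R·|Δφ| / |cos C| = 6369·0.12741 / 0.97562 = 832 km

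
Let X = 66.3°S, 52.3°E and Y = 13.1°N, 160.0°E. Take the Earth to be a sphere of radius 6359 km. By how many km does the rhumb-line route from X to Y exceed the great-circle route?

Great circle: cos σ = sin φ₁ sin φ₂ + cos φ₁ cos φ₂ cos Δλ,  σ = 1.9035 rad → d_gc = 12104.1 km
Rhumb line: Δψ = +1.7922, q = Δφ/Δψ = 0.7733, d_rh = R√(Δφ²+q²Δλ²) = 12770.5 km
Excess = 12770.5 − 12104.1 = 666.4 ≈ 666 km

666 km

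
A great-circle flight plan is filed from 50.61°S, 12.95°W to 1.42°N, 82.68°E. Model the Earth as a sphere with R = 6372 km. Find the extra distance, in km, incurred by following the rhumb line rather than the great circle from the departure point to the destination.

323 km

Great circle: cos σ = sin φ₁ sin φ₂ + cos φ₁ cos φ₂ cos Δλ,  σ = 1.6523 rad → d_gc = 10528.30 km
Rhumb line: Δψ = +1.0521, q = Δφ/Δψ = 0.8631, d_rh = R√(Δφ²+q²Δλ²) = 10850.81 km
Excess = 10850.81 − 10528.30 = 322.51 ≈ 323 km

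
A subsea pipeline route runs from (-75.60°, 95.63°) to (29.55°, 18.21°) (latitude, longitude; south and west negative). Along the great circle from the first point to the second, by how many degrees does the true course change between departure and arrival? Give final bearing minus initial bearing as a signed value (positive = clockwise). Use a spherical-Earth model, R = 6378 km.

At departure: θ₁ = atan2(sin Δλ cos φ₂, cos φ₁ sin φ₂ − sin φ₁ cos φ₂ cos Δλ) = 289.83°
At arrival: θ₂ = atan2(sin Δλ cos φ₁, −cos φ₂ sin φ₁ + sin φ₂ cos φ₁ cos Δλ) = 344.40°
Δθ = θ₂ − θ₁ = +54.6°

+54.6°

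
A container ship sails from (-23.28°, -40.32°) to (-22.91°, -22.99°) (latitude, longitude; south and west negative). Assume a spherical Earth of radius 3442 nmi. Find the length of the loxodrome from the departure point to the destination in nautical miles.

958 nmi

Δψ = ln[tan(π/4+φ₂/2)/tan(π/4+φ₁/2)] = +0.0070;  Δφ = +0.0065 rad,  Δλ = +0.3025 rad
q = Δφ/Δψ = 0.9199
d = R·√(Δφ² + q²Δλ²) = 3442·0.27830 = 958 nmi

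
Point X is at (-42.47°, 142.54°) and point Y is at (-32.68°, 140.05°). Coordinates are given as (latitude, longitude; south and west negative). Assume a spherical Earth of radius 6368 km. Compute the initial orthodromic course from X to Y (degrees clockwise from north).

N = sin Δλ·cos φ₂ = -0.0366;  D = cos φ₁ sin φ₂ − sin φ₁ cos φ₂ cos Δλ = +0.1695
initial course = atan2(N, D) = 347.83°

347.8°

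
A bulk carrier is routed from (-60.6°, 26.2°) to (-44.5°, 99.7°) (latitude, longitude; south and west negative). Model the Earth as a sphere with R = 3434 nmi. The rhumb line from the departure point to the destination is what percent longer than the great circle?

Great circle: σ = 0.7812 rad → d_gc = Rσ = 2682.6 nmi
Rhumb: Δφ = +0.2810, Δλ = +1.2828, Δψ = +0.4690, q = Δφ/Δψ = 0.5991 → d_rh = R√(Δφ²+q²Δλ²) = 2810.2 nmi
Excess = (2810.2 − 2682.6) / 2682.6 = 127.6 / 2682.6 = 4.76% ≈ 4.8%

4.8%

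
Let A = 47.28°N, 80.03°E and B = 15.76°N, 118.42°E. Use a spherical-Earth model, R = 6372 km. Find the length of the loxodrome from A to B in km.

Rhumb course C = atan2(Δλ, Δψ) with Δψ = ln[tan(π/4+φ₂/2)/tan(π/4+φ₁/2)] = -0.6602, Δλ = +0.6700 → C = 134.58°
d = R·|Δφ| / |cos C| = 6372·0.55013 / 0.70187 = 4994 km

4994 km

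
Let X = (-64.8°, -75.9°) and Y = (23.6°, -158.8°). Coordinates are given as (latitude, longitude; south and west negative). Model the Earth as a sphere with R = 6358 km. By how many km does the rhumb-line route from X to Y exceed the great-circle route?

260 km

Great circle: cos σ = sin φ₁ sin φ₂ + cos φ₁ cos φ₂ cos Δλ,  σ = 1.8902 rad → d_gc = 12018.0 km
Rhumb line: Δψ = +1.9223, q = Δφ/Δψ = 0.8026, d_rh = R√(Δφ²+q²Δλ²) = 12277.8 km
Excess = 12277.8 − 12018.0 = 259.8 ≈ 260 km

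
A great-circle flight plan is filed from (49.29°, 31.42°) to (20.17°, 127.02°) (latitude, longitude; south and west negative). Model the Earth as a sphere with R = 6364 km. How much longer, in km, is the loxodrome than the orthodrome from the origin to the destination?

Great circle: cos σ = sin φ₁ sin φ₂ + cos φ₁ cos φ₂ cos Δλ,  σ = 1.3678 rad → d_gc = 8704.5 km
Rhumb line: Δψ = -0.6320, q = Δφ/Δψ = 0.8042, d_rh = R√(Δφ²+q²Δλ²) = 9131.1 km
Excess = 9131.1 − 8704.5 = 426.6 ≈ 427 km

427 km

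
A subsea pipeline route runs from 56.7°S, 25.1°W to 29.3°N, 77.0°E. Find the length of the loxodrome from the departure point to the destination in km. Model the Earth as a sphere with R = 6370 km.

13676 km

Δψ = ln[tan(π/4+φ₂/2)/tan(π/4+φ₁/2)] = +1.7423;  Δφ = +1.5010 rad,  Δλ = +1.7820 rad
q = Δφ/Δψ = 0.8615
d = R·√(Δφ² + q²Δλ²) = 6370·2.14699 = 13676 km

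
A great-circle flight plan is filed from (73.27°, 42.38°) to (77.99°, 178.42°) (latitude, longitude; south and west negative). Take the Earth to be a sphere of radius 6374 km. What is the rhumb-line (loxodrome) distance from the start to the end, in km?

3759 km

Δψ = ln[tan(π/4+φ₂/2)/tan(π/4+φ₁/2)] = +0.3349;  Δφ = +0.0824 rad,  Δλ = +2.3743 rad
q = Δφ/Δψ = 0.2460
d = R·√(Δφ² + q²Δλ²) = 6374·0.58977 = 3759 km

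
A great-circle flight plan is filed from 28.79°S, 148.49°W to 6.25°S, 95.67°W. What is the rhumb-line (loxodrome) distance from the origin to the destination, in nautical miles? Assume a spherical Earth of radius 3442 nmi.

Rhumb course C = atan2(Δλ, Δψ) with Δψ = ln[tan(π/4+φ₂/2)/tan(π/4+φ₁/2)] = +0.4158, Δλ = +0.9219 → C = 65.72°
d = R·|Δφ| / |cos C| = 3442·0.39340 / 0.41112 = 3294 nmi

3294 nmi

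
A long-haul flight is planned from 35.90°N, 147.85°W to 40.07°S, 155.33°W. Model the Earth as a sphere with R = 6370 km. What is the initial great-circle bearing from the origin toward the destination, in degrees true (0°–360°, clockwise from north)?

185.9°

θ = atan2( sin Δλ·cos φ₂ ,  cos φ₁ sin φ₂ − sin φ₁ cos φ₂ cos Δλ )
  = atan2(-0.0996, -0.9664) = 185.89°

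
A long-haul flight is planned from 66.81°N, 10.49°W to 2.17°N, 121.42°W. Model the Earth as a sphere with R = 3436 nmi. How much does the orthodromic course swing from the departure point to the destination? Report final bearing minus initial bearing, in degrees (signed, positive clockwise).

Initial bearing θ₁ = atan2(sin Δλ cos φ₂, cos φ₁ sin φ₂ − sin φ₁ cos φ₂ cos Δλ) = 290.18°
Final bearing θ₂ = (initial bearing from the destination back to the start) + 180° = 201.71°
Δθ = θ₂ − θ₁ = -88.5°

-88.5°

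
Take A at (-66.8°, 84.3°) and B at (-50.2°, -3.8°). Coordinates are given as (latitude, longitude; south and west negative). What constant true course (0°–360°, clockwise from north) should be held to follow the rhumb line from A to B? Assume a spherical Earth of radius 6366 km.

290.3°

Meridional parts: M(φ₁)=-1.5834, M(φ₂)=-1.0161 → ΔM = +0.5673;  Δλ = -1.5376 rad
tan C = Δλ / ΔM = -2.7104 → C = 290.25°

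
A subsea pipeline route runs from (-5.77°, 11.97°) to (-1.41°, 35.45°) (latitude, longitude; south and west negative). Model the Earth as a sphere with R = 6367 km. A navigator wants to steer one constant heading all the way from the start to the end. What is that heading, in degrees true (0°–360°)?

Δψ = ln[tan(π/4+φ₂/2)/tan(π/4+φ₁/2)] = +0.0763
Δλ = +0.4098 rad (taken the short way round)
course = atan2(Δλ, Δψ) = 79.46°

79.5°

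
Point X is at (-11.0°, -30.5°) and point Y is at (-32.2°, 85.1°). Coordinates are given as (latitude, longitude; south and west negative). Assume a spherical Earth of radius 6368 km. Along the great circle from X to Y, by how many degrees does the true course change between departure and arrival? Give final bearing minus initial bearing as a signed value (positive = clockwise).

-61.5°

At departure: θ₁ = atan2(sin Δλ cos φ₂, cos φ₁ sin φ₂ − sin φ₁ cos φ₂ cos Δλ) = 127.84°
At arrival: θ₂ = atan2(sin Δλ cos φ₁, −cos φ₂ sin φ₁ + sin φ₂ cos φ₁ cos Δλ) = 66.36°
Δθ = θ₂ − θ₁ = -61.5°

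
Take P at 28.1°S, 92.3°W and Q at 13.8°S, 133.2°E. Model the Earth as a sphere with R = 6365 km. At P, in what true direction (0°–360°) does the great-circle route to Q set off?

232.5°

N = sin Δλ·cos φ₂ = -0.6927;  D = cos φ₁ sin φ₂ − sin φ₁ cos φ₂ cos Δλ = -0.5310
initial course = atan2(N, D) = 232.52°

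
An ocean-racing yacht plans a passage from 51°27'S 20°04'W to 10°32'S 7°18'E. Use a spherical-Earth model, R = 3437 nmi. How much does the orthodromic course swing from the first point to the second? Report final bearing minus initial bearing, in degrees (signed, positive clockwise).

Initial bearing θ₁ = atan2(sin Δλ cos φ₂, cos φ₁ sin φ₂ − sin φ₁ cos φ₂ cos Δλ) = 38.46°
Final bearing θ₂ = (initial bearing from the destination back to the start) + 180° = 23.22°
Δθ = θ₂ − θ₁ = -15.2°

-15.2°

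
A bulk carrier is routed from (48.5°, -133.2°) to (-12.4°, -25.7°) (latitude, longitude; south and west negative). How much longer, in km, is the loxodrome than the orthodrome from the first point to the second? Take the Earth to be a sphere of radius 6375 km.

331 km

Great circle: cos σ = sin φ₁ sin φ₂ + cos φ₁ cos φ₂ cos Δλ,  σ = 1.9342 rad → d_gc = 12330.4 km
Rhumb line: Δψ = -1.1887, q = Δφ/Δψ = 0.8942, d_rh = R√(Δφ²+q²Δλ²) = 12661.0 km
Excess = 12661.0 − 12330.4 = 330.6 ≈ 331 km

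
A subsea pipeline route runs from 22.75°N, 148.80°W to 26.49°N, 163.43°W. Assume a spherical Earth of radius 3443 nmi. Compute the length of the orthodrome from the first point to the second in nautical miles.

cos σ = sin φ₁ sin φ₂ + cos φ₁ cos φ₂ cos Δλ
      = sin(22.75°)sin(26.49°) + cos(22.75°)cos(26.49°)cos(-14.63°) = 0.9711
σ = 13.806° → d = Rσ = 3443·0.24096 = 830 nmi

830 nmi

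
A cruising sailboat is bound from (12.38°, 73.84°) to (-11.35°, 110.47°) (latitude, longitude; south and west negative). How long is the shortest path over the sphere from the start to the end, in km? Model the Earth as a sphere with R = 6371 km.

cos σ = sin φ₁ sin φ₂ + cos φ₁ cos φ₂ cos Δλ
      = sin(12.38°)sin(-11.35°) + cos(12.38°)cos(-11.35°)cos(36.63°) = 0.7263
σ = 43.421° → d = Rσ = 6371·0.75784 = 4828 km

4828 km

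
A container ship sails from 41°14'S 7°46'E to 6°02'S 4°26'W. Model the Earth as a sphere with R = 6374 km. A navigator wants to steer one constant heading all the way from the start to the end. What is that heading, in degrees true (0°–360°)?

Δψ = ln[tan(π/4+φ₂/2)/tan(π/4+φ₁/2)] = +0.6858
Δλ = -0.2129 rad (taken the short way round)
course = atan2(Δλ, Δψ) = 342.75°

342.8°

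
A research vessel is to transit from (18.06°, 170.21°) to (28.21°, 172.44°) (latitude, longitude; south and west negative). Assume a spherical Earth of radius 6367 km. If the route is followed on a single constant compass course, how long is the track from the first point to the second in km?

1151 km

Rhumb course C = atan2(Δλ, Δψ) with Δψ = ln[tan(π/4+φ₂/2)/tan(π/4+φ₁/2)] = +0.1930, Δλ = +0.0389 → C = 11.40°
d = R·|Δφ| / |cos C| = 6367·0.17715 / 0.98026 = 1151 km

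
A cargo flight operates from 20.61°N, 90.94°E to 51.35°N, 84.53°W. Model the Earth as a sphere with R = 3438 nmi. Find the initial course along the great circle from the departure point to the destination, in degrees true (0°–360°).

θ = atan2( sin Δλ·cos φ₂ ,  cos φ₁ sin φ₂ − sin φ₁ cos φ₂ cos Δλ )
  = atan2(-0.0493, +0.9502) = 357.03°

357.0°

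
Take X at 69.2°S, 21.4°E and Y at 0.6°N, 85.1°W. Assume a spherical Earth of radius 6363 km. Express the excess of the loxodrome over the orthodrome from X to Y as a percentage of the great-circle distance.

Great circle: σ = 1.6817 rad → d_gc = Rσ = 10700.4 km
Rhumb: Δφ = +1.2182, Δλ = -1.8588, Δψ = +1.7058, q = Δφ/Δψ = 0.7142 → d_rh = R√(Δφ²+q²Δλ²) = 11464.5 km
Excess = (11464.5 − 10700.4) / 10700.4 = 764.1 / 10700.4 = 7.14% ≈ 7.1%

7.1%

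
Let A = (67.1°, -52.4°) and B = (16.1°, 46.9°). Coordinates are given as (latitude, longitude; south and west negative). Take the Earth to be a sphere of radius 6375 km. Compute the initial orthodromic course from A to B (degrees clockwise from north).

75.2°

N = sin Δλ·cos φ₂ = +0.9482;  D = cos φ₁ sin φ₂ − sin φ₁ cos φ₂ cos Δλ = +0.2509
initial course = atan2(N, D) = 75.18°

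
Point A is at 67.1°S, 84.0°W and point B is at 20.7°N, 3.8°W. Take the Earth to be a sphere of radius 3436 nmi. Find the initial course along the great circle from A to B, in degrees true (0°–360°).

72.9°

N = sin Δλ·cos φ₂ = +0.9218;  D = cos φ₁ sin φ₂ − sin φ₁ cos φ₂ cos Δλ = +0.2842
initial course = atan2(N, D) = 72.86°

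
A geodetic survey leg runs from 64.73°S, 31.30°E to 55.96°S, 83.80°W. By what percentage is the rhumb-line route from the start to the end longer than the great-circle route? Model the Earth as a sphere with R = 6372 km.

15.3%

Great circle: σ = 0.8659 rad → d_gc = Rσ = 5517.3 km
Rhumb: Δφ = +0.1531, Δλ = -2.0089, Δψ = +0.3116, q = Δφ/Δψ = 0.4913 → d_rh = R√(Δφ²+q²Δλ²) = 6364.0 km
Excess = (6364.0 − 5517.3) / 5517.3 = 846.7 / 5517.3 = 15.346% ≈ 15.3%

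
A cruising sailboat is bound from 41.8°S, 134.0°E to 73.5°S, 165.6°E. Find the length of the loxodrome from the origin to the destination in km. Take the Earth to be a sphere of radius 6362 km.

Δψ = ln[tan(π/4+φ₂/2)/tan(π/4+φ₁/2)] = -1.1266;  Δφ = -0.5533 rad,  Δλ = +0.5515 rad
q = Δφ/Δψ = 0.4911
d = R·√(Δφ² + q²Δλ²) = 6362·0.61601 = 3919 km

3919 km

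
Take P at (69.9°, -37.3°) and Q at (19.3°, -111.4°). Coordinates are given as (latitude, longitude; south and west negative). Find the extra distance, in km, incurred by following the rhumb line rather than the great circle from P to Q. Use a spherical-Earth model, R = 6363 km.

302 km

Great circle: cos σ = sin φ₁ sin φ₂ + cos φ₁ cos φ₂ cos Δλ,  σ = 1.1601 rad → d_gc = 7381.8 km
Rhumb line: Δψ = -1.3869, q = Δφ/Δψ = 0.6368, d_rh = R√(Δφ²+q²Δλ²) = 7683.5 km
Excess = 7683.5 − 7381.8 = 301.7 ≈ 302 km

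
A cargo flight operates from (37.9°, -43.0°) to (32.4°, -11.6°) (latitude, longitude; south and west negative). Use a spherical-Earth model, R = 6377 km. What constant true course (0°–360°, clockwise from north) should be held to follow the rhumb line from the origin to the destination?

102.1°

Meridional parts: M(φ₁)=+0.7158, M(φ₂)=+0.5983 → ΔM = -0.1175;  Δλ = +0.5480 rad
tan C = Δλ / ΔM = -4.6645 → C = 102.10°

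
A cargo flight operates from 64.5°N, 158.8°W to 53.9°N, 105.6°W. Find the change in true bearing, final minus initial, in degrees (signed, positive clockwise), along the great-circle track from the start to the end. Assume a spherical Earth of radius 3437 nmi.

At departure: θ₁ = atan2(sin Δλ cos φ₂, cos φ₁ sin φ₂ − sin φ₁ cos φ₂ cos Δλ) = 86.45°
At arrival: θ₂ = atan2(sin Δλ cos φ₁, −cos φ₂ sin φ₁ + sin φ₂ cos φ₁ cos Δλ) = 133.17°
Δθ = θ₂ − θ₁ = +46.7°

+46.7°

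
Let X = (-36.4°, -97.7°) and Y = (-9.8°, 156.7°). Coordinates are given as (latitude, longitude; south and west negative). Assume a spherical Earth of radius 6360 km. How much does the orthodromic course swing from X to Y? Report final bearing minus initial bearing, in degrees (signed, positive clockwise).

At departure: θ₁ = atan2(sin Δλ cos φ₂, cos φ₁ sin φ₂ − sin φ₁ cos φ₂ cos Δλ) = 252.77°
At arrival: θ₂ = atan2(sin Δλ cos φ₁, −cos φ₂ sin φ₁ + sin φ₂ cos φ₁ cos Δλ) = 308.72°
Δθ = θ₂ − θ₁ = +55.9°

+55.9°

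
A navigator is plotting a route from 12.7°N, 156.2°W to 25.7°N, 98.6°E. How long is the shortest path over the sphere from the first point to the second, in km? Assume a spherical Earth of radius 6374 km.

10876 km

Haversine: a = sin²(Δφ/2)+cos φ₁ cos φ₂ sin²(Δλ/2) = 0.56757;  σ = 2·atan2(√a,√(1−a))
σ = 97.766° → d = Rσ = 6374·1.70635 = 10876 km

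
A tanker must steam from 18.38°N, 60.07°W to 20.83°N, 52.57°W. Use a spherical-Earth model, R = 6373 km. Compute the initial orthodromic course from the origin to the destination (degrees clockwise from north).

69.6°

θ = atan2( sin Δλ·cos φ₂ ,  cos φ₁ sin φ₂ − sin φ₁ cos φ₂ cos Δλ )
  = atan2(+0.1220, +0.0453) = 69.64°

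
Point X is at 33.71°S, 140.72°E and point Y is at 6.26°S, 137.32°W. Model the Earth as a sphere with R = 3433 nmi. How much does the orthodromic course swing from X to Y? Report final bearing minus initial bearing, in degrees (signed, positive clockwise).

Initial bearing θ₁ = atan2(sin Δλ cos φ₂, cos φ₁ sin φ₂ − sin φ₁ cos φ₂ cos Δλ) = 90.79°
Final bearing θ₂ = (initial bearing from the destination back to the start) + 180° = 56.80°
Δθ = θ₂ − θ₁ = -34.0°

-34.0°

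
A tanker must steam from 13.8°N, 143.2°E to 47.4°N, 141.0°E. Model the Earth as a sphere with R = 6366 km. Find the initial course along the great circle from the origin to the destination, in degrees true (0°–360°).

N = sin Δλ·cos φ₂ = -0.0260;  D = cos φ₁ sin φ₂ − sin φ₁ cos φ₂ cos Δλ = +0.5535
initial course = atan2(N, D) = 357.31°

357.3°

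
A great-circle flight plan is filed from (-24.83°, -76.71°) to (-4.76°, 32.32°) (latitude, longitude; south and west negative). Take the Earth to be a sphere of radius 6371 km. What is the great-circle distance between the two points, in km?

11684 km

cos σ = sin φ₁ sin φ₂ + cos φ₁ cos φ₂ cos Δλ
      = sin(-24.83°)sin(-4.76°) + cos(-24.83°)cos(-4.76°)cos(109.03°) = -0.2601
σ = 105.073° → d = Rσ = 6371·1.83387 = 11684 km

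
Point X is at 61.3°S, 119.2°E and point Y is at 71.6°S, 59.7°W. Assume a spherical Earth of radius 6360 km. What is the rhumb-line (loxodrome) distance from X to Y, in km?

Rhumb course C = atan2(Δλ, Δψ) with Δψ = ln[tan(π/4+φ₂/2)/tan(π/4+φ₁/2)] = -0.4571, Δλ = -3.1224 → C = 261.67°
d = R·|Δφ| / |cos C| = 6360·0.17977 / 0.14486 = 7893 km

7893 km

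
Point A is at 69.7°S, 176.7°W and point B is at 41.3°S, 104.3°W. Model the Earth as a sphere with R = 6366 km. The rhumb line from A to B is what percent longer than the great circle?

Great circle: σ = 0.7984 rad → d_gc = Rσ = 5082.9 km
Rhumb: Δφ = +0.4957, Δλ = +1.2636, Δψ = +0.9274, q = Δφ/Δψ = 0.5345 → d_rh = R√(Δφ²+q²Δλ²) = 5333.1 km
Excess = (5333.1 − 5082.9) / 5082.9 = 250.2 / 5082.9 = 4.92% ≈ 4.9%

4.9%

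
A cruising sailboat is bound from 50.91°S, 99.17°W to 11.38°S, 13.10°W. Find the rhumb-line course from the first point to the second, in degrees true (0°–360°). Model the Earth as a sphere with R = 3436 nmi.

60.9°

Δψ = ln[tan(π/4+φ₂/2)/tan(π/4+φ₁/2)] = +0.8357
Δλ = +1.5022 rad (taken the short way round)
course = atan2(Δλ, Δψ) = 60.91°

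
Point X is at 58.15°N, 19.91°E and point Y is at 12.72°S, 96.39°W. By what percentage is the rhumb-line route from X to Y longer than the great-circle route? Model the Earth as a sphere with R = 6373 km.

Great circle: σ = 1.9989 rad → d_gc = Rσ = 12738.7 km
Rhumb: Δφ = -1.2369, Δλ = -2.0298, Δψ = -1.4780, q = Δφ/Δψ = 0.8369 → d_rh = R√(Δφ²+q²Δλ²) = 13392.0 km
Excess = (13392.0 − 12738.7) / 12738.7 = 653.3 / 12738.7 = 5.13% ≈ 5.1%

5.1%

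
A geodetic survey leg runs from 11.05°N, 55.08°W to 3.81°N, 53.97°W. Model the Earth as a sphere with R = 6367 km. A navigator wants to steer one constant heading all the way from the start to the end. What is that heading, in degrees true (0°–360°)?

Δψ = ln[tan(π/4+φ₂/2)/tan(π/4+φ₁/2)] = -0.1275
Δλ = +0.0194 rad (taken the short way round)
course = atan2(Δλ, Δψ) = 171.36°

171.4°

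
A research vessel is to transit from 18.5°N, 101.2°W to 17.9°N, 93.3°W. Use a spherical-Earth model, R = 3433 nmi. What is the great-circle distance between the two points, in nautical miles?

Haversine: a = sin²(Δφ/2)+cos φ₁ cos φ₂ sin²(Δλ/2) = 0.00431;  σ = 2·atan2(√a,√(1−a))
σ = 7.528° → d = Rσ = 3433·0.13139 = 451 nmi

451 nmi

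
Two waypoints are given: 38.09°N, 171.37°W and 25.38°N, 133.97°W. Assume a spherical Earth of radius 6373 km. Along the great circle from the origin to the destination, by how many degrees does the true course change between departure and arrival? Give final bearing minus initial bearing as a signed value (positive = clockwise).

+20.3°

Initial bearing θ₁ = atan2(sin Δλ cos φ₂, cos φ₁ sin φ₂ − sin φ₁ cos φ₂ cos Δλ) = 100.88°
Final bearing θ₂ = (initial bearing from the destination back to the start) + 180° = 121.19°
Δθ = θ₂ − θ₁ = +20.3°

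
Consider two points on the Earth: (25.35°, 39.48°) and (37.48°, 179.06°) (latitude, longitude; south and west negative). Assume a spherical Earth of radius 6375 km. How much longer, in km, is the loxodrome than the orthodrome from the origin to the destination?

1420 km

Great circle: cos σ = sin φ₁ sin φ₂ + cos φ₁ cos φ₂ cos Δλ,  σ = 1.8603 rad → d_gc = 11859.3 km
Rhumb line: Δψ = +0.2489, q = Δφ/Δψ = 0.8506, d_rh = R√(Δφ²+q²Δλ²) = 13279.2 km
Excess = 13279.2 − 11859.3 = 1419.9 ≈ 1420 km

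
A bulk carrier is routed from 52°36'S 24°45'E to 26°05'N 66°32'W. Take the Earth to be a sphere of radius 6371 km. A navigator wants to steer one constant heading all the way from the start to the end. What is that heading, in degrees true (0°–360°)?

314.3°

Δψ = ln[tan(π/4+φ₂/2)/tan(π/4+φ₁/2)] = +1.5551
Δλ = -1.5932 rad (taken the short way round)
course = atan2(Δλ, Δψ) = 314.31°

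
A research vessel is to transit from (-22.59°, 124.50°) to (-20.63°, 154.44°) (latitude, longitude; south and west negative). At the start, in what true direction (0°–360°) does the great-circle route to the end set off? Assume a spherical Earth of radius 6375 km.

91.7°

N = sin Δλ·cos φ₂ = +0.4671;  D = cos φ₁ sin φ₂ − sin φ₁ cos φ₂ cos Δλ = -0.0138
initial course = atan2(N, D) = 91.69°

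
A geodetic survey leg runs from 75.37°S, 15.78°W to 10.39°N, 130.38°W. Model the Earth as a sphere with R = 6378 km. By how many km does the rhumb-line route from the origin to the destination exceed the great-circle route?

Great circle: cos σ = sin φ₁ sin φ₂ + cos φ₁ cos φ₂ cos Δλ,  σ = 1.8524 rad → d_gc = 11814.8 km
Rhumb line: Δψ = +2.2352, q = Δφ/Δψ = 0.6697, d_rh = R√(Δφ²+q²Δλ²) = 12810.7 km
Excess = 12810.7 − 11814.8 = 995.9 ≈ 996 km

996 km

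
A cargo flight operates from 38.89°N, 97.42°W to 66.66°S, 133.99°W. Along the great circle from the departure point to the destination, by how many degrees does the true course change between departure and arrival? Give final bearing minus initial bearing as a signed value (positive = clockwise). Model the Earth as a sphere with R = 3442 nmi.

+14.9°

At departure: θ₁ = atan2(sin Δλ cos φ₂, cos φ₁ sin φ₂ − sin φ₁ cos φ₂ cos Δλ) = 194.47°
At arrival: θ₂ = atan2(sin Δλ cos φ₁, −cos φ₂ sin φ₁ + sin φ₂ cos φ₁ cos Δλ) = 209.41°
Δθ = θ₂ − θ₁ = +14.9°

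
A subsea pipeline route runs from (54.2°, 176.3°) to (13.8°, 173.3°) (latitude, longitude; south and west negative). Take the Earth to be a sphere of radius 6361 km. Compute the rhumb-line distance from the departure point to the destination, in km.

Δψ = ln[tan(π/4+φ₂/2)/tan(π/4+φ₁/2)] = -0.8869;  Δφ = -0.7051 rad,  Δλ = -0.0524 rad
q = Δφ/Δψ = 0.7950
d = R·√(Δφ² + q²Δλ²) = 6361·0.70634 = 4493 km

4493 km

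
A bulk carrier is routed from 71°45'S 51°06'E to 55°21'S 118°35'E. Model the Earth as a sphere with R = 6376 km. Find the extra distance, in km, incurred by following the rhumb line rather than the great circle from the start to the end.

Great circle: cos σ = sin φ₁ sin φ₂ + cos φ₁ cos φ₂ cos Δλ,  σ = 0.5559 rad → d_gc = 3544.2 km
Rhumb line: Δψ = +0.6638, q = Δφ/Δψ = 0.4312, d_rh = R√(Δφ²+q²Δλ²) = 3717.2 km
Excess = 3717.2 − 3544.2 = 173.0 ≈ 173 km

173 km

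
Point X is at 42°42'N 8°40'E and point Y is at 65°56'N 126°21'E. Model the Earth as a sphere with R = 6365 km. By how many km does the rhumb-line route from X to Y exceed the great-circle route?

Great circle: cos σ = sin φ₁ sin φ₂ + cos φ₁ cos φ₂ cos Δλ,  σ = 1.0702 rad → d_gc = 6811.6 km
Rhumb line: Δψ = +0.7200, q = Δφ/Δψ = 0.5632, d_rh = R√(Δφ²+q²Δλ²) = 7802.2 km
Excess = 7802.2 − 6811.6 = 990.6 ≈ 991 km

991 km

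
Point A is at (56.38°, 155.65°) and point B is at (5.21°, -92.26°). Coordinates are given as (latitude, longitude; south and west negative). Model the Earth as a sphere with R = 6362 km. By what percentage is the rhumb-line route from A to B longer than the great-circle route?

6.6%

Great circle: σ = 1.7029 rad → d_gc = Rσ = 10834.0 km
Rhumb: Δφ = -0.8931, Δλ = +1.9563, Δψ = -1.1059, q = Δφ/Δψ = 0.8076 → d_rh = R√(Δφ²+q²Δλ²) = 11545.8 km
Excess = (11545.8 − 10834.0) / 10834.0 = 711.8 / 10834.0 = 6.57% ≈ 6.6%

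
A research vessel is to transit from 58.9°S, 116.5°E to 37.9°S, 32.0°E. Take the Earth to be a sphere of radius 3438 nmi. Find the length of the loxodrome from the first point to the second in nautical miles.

3531 nmi

Rhumb course C = atan2(Δλ, Δψ) with Δψ = ln[tan(π/4+φ₂/2)/tan(π/4+φ₁/2)] = +0.5634, Δλ = -1.4748 → C = 290.91°
d = R·|Δφ| / |cos C| = 3438·0.36652 / 0.35687 = 3531 nmi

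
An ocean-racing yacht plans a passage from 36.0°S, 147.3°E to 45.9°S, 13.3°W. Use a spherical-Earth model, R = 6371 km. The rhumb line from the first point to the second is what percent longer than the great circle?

Great circle: σ = 1.6799 rad → d_gc = Rσ = 10703.0 km
Rhumb: Δφ = -0.1728, Δλ = -2.8030, Δψ = -0.2295, q = Δφ/Δψ = 0.7529 → d_rh = R√(Δφ²+q²Δλ²) = 13490.6 km
Excess = (13490.6 − 10703.0) / 10703.0 = 2787.6 / 10703.0 = 26.045% ≈ 26.0%

26.0%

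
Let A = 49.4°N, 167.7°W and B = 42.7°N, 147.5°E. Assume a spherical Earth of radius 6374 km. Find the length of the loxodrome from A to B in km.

3532 km

Rhumb course C = atan2(Δλ, Δψ) with Δψ = ln[tan(π/4+φ₂/2)/tan(π/4+φ₁/2)] = -0.1688, Δλ = -0.7819 → C = 257.82°
d = R·|Δφ| / |cos C| = 6374·0.11694 / 0.21101 = 3532 km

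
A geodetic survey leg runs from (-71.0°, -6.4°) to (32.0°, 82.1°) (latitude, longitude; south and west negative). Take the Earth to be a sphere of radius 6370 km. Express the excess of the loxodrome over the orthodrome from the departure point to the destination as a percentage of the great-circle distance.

2.7%

Great circle: σ = 2.0873 rad → d_gc = Rσ = 13295.9 km
Rhumb: Δφ = +1.7977, Δλ = +1.5446, Δψ = +2.3777, q = Δφ/Δψ = 0.7560 → d_rh = R√(Δφ²+q²Δλ²) = 13655.4 km
Excess = (13655.4 − 13295.9) / 13295.9 = 359.5 / 13295.9 = 2.70% ≈ 2.7%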